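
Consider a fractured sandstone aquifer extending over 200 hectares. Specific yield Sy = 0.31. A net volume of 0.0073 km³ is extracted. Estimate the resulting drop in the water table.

A = 200 hectares = 2 × 10^6 m²
ΔV = 0.0073 km³ = 7.3 × 10^6 m³
Δh = ΔV / (Sy × A) = 7.3 × 10^6 m³ / (0.31 × 2 × 10^6 m²) = 11.77 m

Δh ≈ 11.8 m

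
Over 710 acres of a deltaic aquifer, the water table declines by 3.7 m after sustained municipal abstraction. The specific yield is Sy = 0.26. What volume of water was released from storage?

ΔV ≈ 2.76 × 10^6 m³

A = 710 acres = 2.873 × 10^6 m²
ΔV = Sy × A × Δh = 0.26 × 2.873 × 10^6 m² × 3.7 m = 2.764 × 10^6 m³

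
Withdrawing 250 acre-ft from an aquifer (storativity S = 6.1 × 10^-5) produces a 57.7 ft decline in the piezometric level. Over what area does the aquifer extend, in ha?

A ≈ 28700 ha

Δh = 57.7 ft = 17.59 m
ΔV = 250 acre-ft = 3.084 × 10^5 m³
A = ΔV / (S × Δh) = 3.084 × 10^5 / (6.1 × 10^-5 × 17.59) = 2.874 × 10^8 m²
A = 2.874 × 10^8 m² = 28740 ha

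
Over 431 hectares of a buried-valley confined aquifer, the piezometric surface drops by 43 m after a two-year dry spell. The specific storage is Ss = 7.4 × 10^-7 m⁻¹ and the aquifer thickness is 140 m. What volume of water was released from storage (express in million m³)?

S = Ss × b = 7.4 × 10^-7 m⁻¹ × 140 m = 1.036 × 10^-4
A = 431 hectares = 4.31 × 10^6 m²
ΔV = S × A × Δh = 1.036 × 10^-4 × 4.31 × 10^6 m² × 43 m = 19200 m³
ΔV = 19200 m³ = 0.0192 million m³

ΔV ≈ 0.0192 million m³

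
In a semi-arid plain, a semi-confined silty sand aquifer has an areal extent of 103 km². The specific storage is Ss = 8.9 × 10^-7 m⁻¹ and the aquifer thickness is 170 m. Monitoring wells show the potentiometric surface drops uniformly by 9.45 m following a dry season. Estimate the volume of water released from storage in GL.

S = Ss × b = 8.9 × 10^-7 m⁻¹ × 170 m = 1.513 × 10^-4
A = 103 km² = 1.03 × 10^8 m²
ΔV = S × A × Δh = 1.513 × 10^-4 × 1.03 × 10^8 m² × 9.45 m = 1.473 × 10^5 m³
ΔV = 1.473 × 10^5 m³ = 0.1473 GL

ΔV ≈ 0.147 GL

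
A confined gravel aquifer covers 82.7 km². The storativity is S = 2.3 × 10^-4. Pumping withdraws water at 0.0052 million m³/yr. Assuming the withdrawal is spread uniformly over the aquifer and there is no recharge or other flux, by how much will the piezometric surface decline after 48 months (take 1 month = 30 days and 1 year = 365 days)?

Δh ≈ 1.08 m

A = 82.7 km² = 8.27 × 10^7 m²
Q = 0.0052 million m³/yr = 14.25 m³/d
t = 48 months = 1440 d
ΔV = Q × t = 14.25 m³/d × 1440 d = 20520 m³
Δh = ΔV / (S × A) = 20520 / (2.3 × 10^-4 × 8.27 × 10^7) = 1.079 m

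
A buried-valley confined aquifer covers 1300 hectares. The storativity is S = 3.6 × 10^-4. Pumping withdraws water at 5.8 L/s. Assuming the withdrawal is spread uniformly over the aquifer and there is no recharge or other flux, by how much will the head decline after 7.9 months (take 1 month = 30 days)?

A = 1300 hectares = 1.3 × 10^7 m²
Q = 5.8 L/s = 501.1 m³/d
t = 7.9 months = 237 d
ΔV = Q × t = 501.1 m³/d × 237 d = 1.188 × 10^5 m³
Δh = ΔV / (S × A) = 1.188 × 10^5 / (3.6 × 10^-4 × 1.3 × 10^7) = 25.38 m

Δh ≈ 25.4 m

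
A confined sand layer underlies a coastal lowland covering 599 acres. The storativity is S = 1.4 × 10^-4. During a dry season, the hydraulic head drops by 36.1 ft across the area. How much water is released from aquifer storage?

ΔV ≈ 3730 m³

A = 599 acres = 2.424 × 10^6 m²
Δh = 36.1 ft = 11 m
ΔV = S × A × Δh = 1.4 × 10^-4 × 2.424 × 10^6 m² × 11 m = 3734 m³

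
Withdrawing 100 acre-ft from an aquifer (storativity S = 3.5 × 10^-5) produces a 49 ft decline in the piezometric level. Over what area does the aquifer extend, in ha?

A ≈ 23600 ha

Δh = 49 ft = 14.94 m
ΔV = 100 acre-ft = 1.233 × 10^5 m³
A = ΔV / (S × Δh) = 1.233 × 10^5 / (3.5 × 10^-5 × 14.94) = 2.36 × 10^8 m²
A = 2.36 × 10^8 m² = 23600 ha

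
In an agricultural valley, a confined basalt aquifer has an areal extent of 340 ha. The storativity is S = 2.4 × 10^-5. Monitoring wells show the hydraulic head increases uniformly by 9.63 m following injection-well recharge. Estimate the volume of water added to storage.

A = 340 ha = 3.4 × 10^6 m²
ΔV = S × A × Δh = 2.4 × 10^-5 × 3.4 × 10^6 m² × 9.63 m = 785.8 m³

ΔV ≈ 786 m³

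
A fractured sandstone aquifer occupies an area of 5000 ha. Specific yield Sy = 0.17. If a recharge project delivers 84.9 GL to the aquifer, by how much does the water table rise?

A = 5000 ha = 5 × 10^7 m²
ΔV = 84.9 GL = 8.49 × 10^7 m³
Δh = ΔV / (Sy × A) = 8.49 × 10^7 m³ / (0.17 × 5 × 10^7 m²) = 9.988 m

Δh ≈ 9.99 m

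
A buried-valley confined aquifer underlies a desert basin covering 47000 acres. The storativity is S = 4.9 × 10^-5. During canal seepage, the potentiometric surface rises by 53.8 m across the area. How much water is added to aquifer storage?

ΔV ≈ 5.01 × 10^5 m³

A = 47000 acres = 1.902 × 10^8 m²
ΔV = S × A × Δh = 4.9 × 10^-5 × 1.902 × 10^8 m² × 53.8 m = 5.014 × 10^5 m³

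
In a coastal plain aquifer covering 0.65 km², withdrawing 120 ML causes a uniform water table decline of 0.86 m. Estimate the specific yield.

Sy ≈ 0.21

A = 0.65 km² = 6.5 × 10^5 m²
ΔV = 120 ML = 1.2 × 10^5 m³
Sy = ΔV / (A × Δh) = 1.2 × 10^5 m³ / (6.5 × 10^5 m² × 0.86 m) = 0.2147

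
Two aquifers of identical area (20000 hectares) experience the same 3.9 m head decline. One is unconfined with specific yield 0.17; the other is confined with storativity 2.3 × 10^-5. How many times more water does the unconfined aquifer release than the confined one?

ΔV_u / ΔV_c ≈ 7390

A = 20000 hectares = 2 × 10^8 m²
Unconfined: ΔV_u = Sy × A × Δh = 0.17 × 2 × 10^8 × 3.9 = 1.326 × 10^8 m³
Confined: ΔV_c = S × A × Δh = 2.3 × 10^-5 × 2 × 10^8 × 3.9 = 17940 m³
Ratio = ΔV_u / ΔV_c = Sy / S = 0.17 / 2.3 × 10^-5 = 7391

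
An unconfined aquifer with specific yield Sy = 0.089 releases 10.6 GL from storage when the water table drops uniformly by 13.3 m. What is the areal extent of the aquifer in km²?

A ≈ 8.95 km²

ΔV = 10.6 GL = 1.06 × 10^7 m³
A = ΔV / (Sy × Δh) = 1.06 × 10^7 / (0.089 × 13.3) = 8.955 × 10^6 m²
A = 8.955 × 10^6 m² = 8.955 km²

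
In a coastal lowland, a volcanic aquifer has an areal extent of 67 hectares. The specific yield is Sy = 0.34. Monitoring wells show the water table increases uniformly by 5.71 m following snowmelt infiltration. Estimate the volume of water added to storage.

ΔV ≈ 1.3 × 10^6 m³

A = 67 hectares = 6.7 × 10^5 m²
ΔV = Sy × A × Δh = 0.34 × 6.7 × 10^5 m² × 5.71 m = 1.301 × 10^6 m³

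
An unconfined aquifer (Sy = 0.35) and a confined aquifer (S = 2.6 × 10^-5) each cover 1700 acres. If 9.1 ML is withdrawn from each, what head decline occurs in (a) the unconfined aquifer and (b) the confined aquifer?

A = 1700 acres = 6.88 × 10^6 m²
ΔV = 9.1 ML = 9100 m³
Unconfined: Δh_u = ΔV/(Sy·A) = 9100/(0.35 × 6.88 × 10^6) = 0.003779 m
Confined: Δh_c = ΔV/(S·A) = 9100/(2.6 × 10^-5 × 6.88 × 10^6) = 50.87 m

Δh_u ≈ 0.00378 m; Δh_c ≈ 50.9 m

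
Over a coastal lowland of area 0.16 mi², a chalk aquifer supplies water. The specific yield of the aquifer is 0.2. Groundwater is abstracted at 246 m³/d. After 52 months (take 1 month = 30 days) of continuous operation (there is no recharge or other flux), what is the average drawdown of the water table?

A = 0.16 mi² = 4.144 × 10^5 m²
t = 52 months = 1560 d
ΔV = Q × t = 246 m³/d × 1560 d = 3.838 × 10^5 m³
Δh = ΔV / (Sy × A) = 3.838 × 10^5 / (0.2 × 4.144 × 10^5) = 4.63 m

Δh ≈ 4.63 m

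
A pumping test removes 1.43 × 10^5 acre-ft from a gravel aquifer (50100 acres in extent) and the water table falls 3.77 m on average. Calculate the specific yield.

Sy ≈ 0.23

A = 50100 acres = 2.027 × 10^8 m²
ΔV = 1.43 × 10^5 acre-ft = 1.764 × 10^8 m³
Sy = ΔV / (A × Δh) = 1.764 × 10^8 m³ / (2.027 × 10^8 m² × 3.77 m) = 0.2308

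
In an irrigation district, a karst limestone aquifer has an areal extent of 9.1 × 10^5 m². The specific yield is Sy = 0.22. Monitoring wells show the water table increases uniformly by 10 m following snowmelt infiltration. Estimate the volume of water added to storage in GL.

ΔV = Sy × A × Δh = 0.22 × 9.1 × 10^5 m² × 10 m = 2.002 × 10^6 m³
ΔV = 2.002 × 10^6 m³ = 2.002 GL

ΔV ≈ 2 GL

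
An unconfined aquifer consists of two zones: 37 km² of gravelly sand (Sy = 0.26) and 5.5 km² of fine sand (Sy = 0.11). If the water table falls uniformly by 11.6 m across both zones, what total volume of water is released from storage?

A₁ = 37 km² = 3.7 × 10^7 m²; A₂ = 5.5 km² = 5.5 × 10^6 m²
ΔV₁ = 0.26 × 3.7 × 10^7 × 11.6 = 1.116 × 10^8 m³
ΔV₂ = 0.11 × 5.5 × 10^6 × 11.6 = 7.018 × 10^6 m³
ΔV = ΔV₁ + ΔV₂ = 1.186 × 10^8 m³

ΔV ≈ 1.19 × 10^8 m³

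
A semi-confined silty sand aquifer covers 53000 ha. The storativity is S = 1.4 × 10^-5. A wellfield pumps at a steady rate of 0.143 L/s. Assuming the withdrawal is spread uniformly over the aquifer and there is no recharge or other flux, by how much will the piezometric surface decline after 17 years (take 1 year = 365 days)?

A = 53000 ha = 5.3 × 10^8 m²
Q = 0.143 L/s = 12.36 m³/d
t = 17 years = 6205 d
ΔV = Q × t = 12.36 m³/d × 6205 d = 76660 m³
Δh = ΔV / (S × A) = 76660 / (1.4 × 10^-5 × 5.3 × 10^8) = 10.33 m

Δh ≈ 10.3 m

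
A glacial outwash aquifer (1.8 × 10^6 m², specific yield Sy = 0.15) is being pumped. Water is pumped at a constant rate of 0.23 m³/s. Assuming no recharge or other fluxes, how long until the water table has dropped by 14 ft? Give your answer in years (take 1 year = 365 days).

Δh = 14 ft = 4.267 m
ΔV = Sy × A × Δh = 0.15 × 1.8 × 10^6 × 4.267 = 1.152 × 10^6 m³
Q = 0.23 m³/s = 19870 m³/d
t = ΔV / Q = 1.152 × 10^6 m³ / 19870 m³/d = 57.98 d
t = 57.98 d ≈ 0.1588 years

t ≈ 0.159 years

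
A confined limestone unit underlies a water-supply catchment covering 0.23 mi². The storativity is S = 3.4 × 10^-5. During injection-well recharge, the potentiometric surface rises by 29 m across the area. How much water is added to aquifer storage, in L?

ΔV ≈ 5.87 × 10^5 L

A = 0.23 mi² = 5.957 × 10^5 m²
ΔV = S × A × Δh = 3.4 × 10^-5 × 5.957 × 10^5 m² × 29 m = 587.4 m³
ΔV = 587.4 m³ = 5.874 × 10^5 L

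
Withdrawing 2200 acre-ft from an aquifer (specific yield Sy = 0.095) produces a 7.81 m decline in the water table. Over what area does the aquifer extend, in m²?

A ≈ 3.66 × 10^6 m²

ΔV = 2200 acre-ft = 2.714 × 10^6 m³
A = ΔV / (Sy × Δh) = 2.714 × 10^6 / (0.095 × 7.81) = 3.657 × 10^6 m²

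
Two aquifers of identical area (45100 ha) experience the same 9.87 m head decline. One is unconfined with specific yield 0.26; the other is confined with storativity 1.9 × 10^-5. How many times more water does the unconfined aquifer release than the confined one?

ΔV_u / ΔV_c ≈ 13700

A = 45100 ha = 4.51 × 10^8 m²
Unconfined: ΔV_u = Sy × A × Δh = 0.26 × 4.51 × 10^8 × 9.87 = 1.157 × 10^9 m³
Confined: ΔV_c = S × A × Δh = 1.9 × 10^-5 × 4.51 × 10^8 × 9.87 = 84580 m³
Ratio = ΔV_u / ΔV_c = Sy / S = 0.26 / 1.9 × 10^-5 = 13680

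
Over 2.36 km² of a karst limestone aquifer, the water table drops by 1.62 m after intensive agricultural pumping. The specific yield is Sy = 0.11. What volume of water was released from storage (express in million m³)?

ΔV ≈ 0.421 million m³

A = 2.36 km² = 2.36 × 10^6 m²
ΔV = Sy × A × Δh = 0.11 × 2.36 × 10^6 m² × 1.62 m = 4.206 × 10^5 m³
ΔV = 4.206 × 10^5 m³ = 0.4206 million m³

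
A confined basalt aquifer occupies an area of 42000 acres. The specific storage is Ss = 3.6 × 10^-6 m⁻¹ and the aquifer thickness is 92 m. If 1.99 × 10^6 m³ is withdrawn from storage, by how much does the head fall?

S = Ss × b = 3.6 × 10^-6 m⁻¹ × 92 m = 3.312 × 10^-4
A = 42000 acres = 1.7 × 10^8 m²
Δh = ΔV / (S × A) = 1.99 × 10^6 m³ / (3.312 × 10^-4 × 1.7 × 10^8 m²) = 35.35 m

Δh ≈ 35.4 m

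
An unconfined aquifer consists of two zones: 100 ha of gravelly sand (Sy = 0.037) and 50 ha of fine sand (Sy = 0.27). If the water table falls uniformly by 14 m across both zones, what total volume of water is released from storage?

A₁ = 100 ha = 1 × 10^6 m²; A₂ = 50 ha = 5 × 10^5 m²
ΔV₁ = 0.037 × 1 × 10^6 × 14 = 5.18 × 10^5 m³
ΔV₂ = 0.27 × 5 × 10^5 × 14 = 1.89 × 10^6 m³
ΔV = ΔV₁ + ΔV₂ = 2.408 × 10^6 m³

ΔV ≈ 2.41 × 10^6 m³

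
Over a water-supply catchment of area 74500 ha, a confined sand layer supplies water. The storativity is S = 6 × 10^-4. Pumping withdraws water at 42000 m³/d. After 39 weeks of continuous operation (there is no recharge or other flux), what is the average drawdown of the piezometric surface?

A = 74500 ha = 7.45 × 10^8 m²
t = 39 weeks = 273 d
ΔV = Q × t = 42000 m³/d × 273 d = 1.147 × 10^7 m³
Δh = ΔV / (S × A) = 1.147 × 10^7 / (6 × 10^-4 × 7.45 × 10^8) = 25.65 m

Δh ≈ 25.7 m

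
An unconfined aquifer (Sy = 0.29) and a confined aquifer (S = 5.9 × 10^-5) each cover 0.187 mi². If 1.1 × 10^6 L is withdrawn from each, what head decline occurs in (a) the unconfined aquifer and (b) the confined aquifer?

A = 0.187 mi² = 4.843 × 10^5 m²
ΔV = 1.1 × 10^6 L = 1100 m³
Unconfined: Δh_u = ΔV/(Sy·A) = 1100/(0.29 × 4.843 × 10^5) = 0.007832 m
Confined: Δh_c = ΔV/(S·A) = 1100/(5.9 × 10^-5 × 4.843 × 10^5) = 38.49 m

Δh_u ≈ 0.00783 m; Δh_c ≈ 38.5 m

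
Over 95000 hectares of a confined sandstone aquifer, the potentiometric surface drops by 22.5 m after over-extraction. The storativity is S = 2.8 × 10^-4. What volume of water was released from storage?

A = 95000 hectares = 9.5 × 10^8 m²
ΔV = S × A × Δh = 2.8 × 10^-4 × 9.5 × 10^8 m² × 22.5 m = 5.985 × 10^6 m³

ΔV ≈ 5.99 × 10^6 m³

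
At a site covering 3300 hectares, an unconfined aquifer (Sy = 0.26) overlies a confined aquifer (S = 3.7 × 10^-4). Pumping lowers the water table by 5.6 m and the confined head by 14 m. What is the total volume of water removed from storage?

A = 3300 hectares = 3.3 × 10^7 m²
Unconfined: ΔV_u = Sy × A × Δh_u = 0.26 × 3.3 × 10^7 × 5.6 = 4.805 × 10^7 m³
Confined: ΔV_c = S × A × Δh_c = 3.7 × 10^-4 × 3.3 × 10^7 × 14 = 1.709 × 10^5 m³
Total ΔV = 4.805 × 10^7 + 1.709 × 10^5 = 4.822 × 10^7 m³

ΔV ≈ 4.82 × 10^7 m³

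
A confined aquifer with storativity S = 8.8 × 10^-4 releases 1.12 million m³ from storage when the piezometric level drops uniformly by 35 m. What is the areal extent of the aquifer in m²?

ΔV = 1.12 million m³ = 1.12 × 10^6 m³
A = ΔV / (S × Δh) = 1.12 × 10^6 / (8.8 × 10^-4 × 35) = 3.636 × 10^7 m²

A ≈ 3.64 × 10^7 m²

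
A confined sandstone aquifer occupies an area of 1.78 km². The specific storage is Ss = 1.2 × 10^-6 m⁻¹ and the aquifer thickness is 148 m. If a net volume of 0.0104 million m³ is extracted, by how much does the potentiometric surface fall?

S = Ss × b = 1.2 × 10^-6 m⁻¹ × 148 m = 1.776 × 10^-4
A = 1.78 km² = 1.78 × 10^6 m²
ΔV = 0.0104 million m³ = 10400 m³
Δh = ΔV / (S × A) = 10400 m³ / (1.776 × 10^-4 × 1.78 × 10^6 m²) = 32.9 m

Δh ≈ 32.9 m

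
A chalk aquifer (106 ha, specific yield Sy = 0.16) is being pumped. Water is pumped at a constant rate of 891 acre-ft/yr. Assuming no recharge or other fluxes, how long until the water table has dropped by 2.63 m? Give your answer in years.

A = 106 ha = 1.06 × 10^6 m²
ΔV = Sy × A × Δh = 0.16 × 1.06 × 10^6 × 2.63 = 4.46 × 10^5 m³
Q = 891 acre-ft/yr = 3011 m³/d
t = ΔV / Q = 4.46 × 10^5 m³ / 3011 m³/d = 148.1 d
t = 148.1 d ≈ 0.4059 years

t ≈ 0.406 years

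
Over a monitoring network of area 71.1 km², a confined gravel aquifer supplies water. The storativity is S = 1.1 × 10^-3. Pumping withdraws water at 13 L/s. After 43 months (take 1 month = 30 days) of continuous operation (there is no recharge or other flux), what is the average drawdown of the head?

A = 71.1 km² = 7.11 × 10^7 m²
Q = 13 L/s = 1123 m³/d
t = 43 months = 1290 d
ΔV = Q × t = 1123 m³/d × 1290 d = 1.449 × 10^6 m³
Δh = ΔV / (S × A) = 1.449 × 10^6 / (0.0011 × 7.11 × 10^7) = 18.53 m

Δh ≈ 18.5 m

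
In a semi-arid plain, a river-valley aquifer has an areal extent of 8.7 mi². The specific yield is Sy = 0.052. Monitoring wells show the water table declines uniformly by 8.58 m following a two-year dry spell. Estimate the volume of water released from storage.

ΔV ≈ 1.01 × 10^7 m³

A = 8.7 mi² = 2.253 × 10^7 m²
ΔV = Sy × A × Δh = 0.052 × 2.253 × 10^7 m² × 8.58 m = 1.005 × 10^7 m³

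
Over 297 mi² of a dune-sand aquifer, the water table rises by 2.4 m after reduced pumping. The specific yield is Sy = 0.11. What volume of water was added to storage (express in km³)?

A = 297 mi² = 7.692 × 10^8 m²
ΔV = Sy × A × Δh = 0.11 × 7.692 × 10^8 m² × 2.4 m = 2.031 × 10^8 m³
ΔV = 2.031 × 10^8 m³ = 0.2031 km³

ΔV ≈ 0.203 km³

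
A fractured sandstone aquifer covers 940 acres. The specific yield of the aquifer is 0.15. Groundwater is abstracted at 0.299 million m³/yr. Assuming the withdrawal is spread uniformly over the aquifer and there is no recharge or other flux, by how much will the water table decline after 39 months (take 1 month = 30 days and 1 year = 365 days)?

Δh ≈ 1.68 m

A = 940 acres = 3.804 × 10^6 m²
Q = 0.299 million m³/yr = 819.2 m³/d
t = 39 months = 1170 d
ΔV = Q × t = 819.2 m³/d × 1170 d = 9.584 × 10^5 m³
Δh = ΔV / (Sy × A) = 9.584 × 10^5 / (0.15 × 3.804 × 10^6) = 1.68 m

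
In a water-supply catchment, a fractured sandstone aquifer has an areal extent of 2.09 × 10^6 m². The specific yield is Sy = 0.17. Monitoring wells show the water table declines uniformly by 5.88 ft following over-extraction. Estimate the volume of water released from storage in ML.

ΔV ≈ 637 ML

Δh = 5.88 ft = 1.792 m
ΔV = Sy × A × Δh = 0.17 × 2.09 × 10^6 m² × 1.792 m = 6.368 × 10^5 m³
ΔV = 6.368 × 10^5 m³ = 636.8 ML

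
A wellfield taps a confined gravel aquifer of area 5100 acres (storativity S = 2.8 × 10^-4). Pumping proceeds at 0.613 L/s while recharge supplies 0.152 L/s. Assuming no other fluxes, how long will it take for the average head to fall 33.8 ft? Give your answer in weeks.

A = 5100 acres = 2.064 × 10^7 m²
Δh = 33.8 ft = 10.3 m
ΔV = S × A × Δh = 2.8 × 10^-4 × 2.064 × 10^7 × 10.3 = 59540 m³
Net withdrawal = 0.613 − 0.152 = 0.461 L/s = 39.83 m³/d
t = ΔV / Q = 59540 m³ / 39.83 m³/d = 1495 d
t = 1495 d ≈ 213.5 weeks

t ≈ 214 weeks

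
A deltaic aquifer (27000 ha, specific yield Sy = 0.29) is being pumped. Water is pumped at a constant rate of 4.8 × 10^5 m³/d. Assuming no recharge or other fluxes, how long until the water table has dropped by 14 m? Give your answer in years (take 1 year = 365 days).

t ≈ 6.26 years

A = 27000 ha = 2.7 × 10^8 m²
ΔV = Sy × A × Δh = 0.29 × 2.7 × 10^8 × 14 = 1.096 × 10^9 m³
t = ΔV / Q = 1.096 × 10^9 m³ / 4.8 × 10^5 m³/d = 2284 d
t = 2284 d ≈ 6.257 years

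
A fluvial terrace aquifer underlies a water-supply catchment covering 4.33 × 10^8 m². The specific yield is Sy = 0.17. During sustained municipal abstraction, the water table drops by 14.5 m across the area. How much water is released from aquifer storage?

ΔV = Sy × A × Δh = 0.17 × 4.33 × 10^8 m² × 14.5 m = 1.067 × 10^9 m³

ΔV ≈ 1.07 × 10^9 m³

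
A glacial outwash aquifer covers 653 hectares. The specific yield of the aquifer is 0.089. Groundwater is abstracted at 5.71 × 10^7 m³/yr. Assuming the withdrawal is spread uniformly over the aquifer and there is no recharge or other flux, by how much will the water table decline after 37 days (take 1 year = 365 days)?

Δh ≈ 9.96 m

A = 653 hectares = 6.53 × 10^6 m²
Q = 5.71 × 10^7 m³/yr = 1.564 × 10^5 m³/d
ΔV = Q × t = 1.564 × 10^5 m³/d × 37 d = 5.788 × 10^6 m³
Δh = ΔV / (Sy × A) = 5.788 × 10^6 / (0.089 × 6.53 × 10^6) = 9.96 m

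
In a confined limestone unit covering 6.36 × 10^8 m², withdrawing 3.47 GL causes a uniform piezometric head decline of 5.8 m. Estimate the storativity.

S ≈ 9.4 × 10^-4

ΔV = 3.47 GL = 3.47 × 10^6 m³
S = ΔV / (A × Δh) = 3.47 × 10^6 m³ / (6.36 × 10^8 m² × 5.8 m) = 9.407 × 10^-4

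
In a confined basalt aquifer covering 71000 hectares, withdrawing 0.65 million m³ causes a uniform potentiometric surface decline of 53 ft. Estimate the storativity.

A = 71000 hectares = 7.1 × 10^8 m²
Δh = 53 ft = 16.15 m
ΔV = 0.65 million m³ = 6.5 × 10^5 m³
S = ΔV / (A × Δh) = 6.5 × 10^5 m³ / (7.1 × 10^8 m² × 16.15 m) = 5.667 × 10^-5

S ≈ 5.7 × 10^-5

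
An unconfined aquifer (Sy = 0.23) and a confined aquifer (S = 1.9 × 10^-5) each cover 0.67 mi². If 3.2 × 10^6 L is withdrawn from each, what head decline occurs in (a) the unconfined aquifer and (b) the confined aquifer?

Δh_u ≈ 0.00802 m; Δh_c ≈ 97.1 m

A = 0.67 mi² = 1.735 × 10^6 m²
ΔV = 3.2 × 10^6 L = 3200 m³
Unconfined: Δh_u = ΔV/(Sy·A) = 3200/(0.23 × 1.735 × 10^6) = 0.008018 m
Confined: Δh_c = ΔV/(S·A) = 3200/(1.9 × 10^-5 × 1.735 × 10^6) = 97.06 m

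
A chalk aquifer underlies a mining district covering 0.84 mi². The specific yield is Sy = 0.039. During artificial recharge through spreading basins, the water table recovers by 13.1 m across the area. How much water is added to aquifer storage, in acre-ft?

ΔV ≈ 901 acre-ft

A = 0.84 mi² = 2.176 × 10^6 m²
ΔV = Sy × A × Δh = 0.039 × 2.176 × 10^6 m² × 13.1 m = 1.112 × 10^6 m³
ΔV = 1.112 × 10^6 m³ = 901.1 acre-ft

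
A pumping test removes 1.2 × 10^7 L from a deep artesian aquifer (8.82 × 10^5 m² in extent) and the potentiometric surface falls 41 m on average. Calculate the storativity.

S ≈ 3.3 × 10^-4

ΔV = 1.2 × 10^7 L = 12000 m³
S = ΔV / (A × Δh) = 12000 m³ / (8.82 × 10^5 m² × 41 m) = 3.318 × 10^-4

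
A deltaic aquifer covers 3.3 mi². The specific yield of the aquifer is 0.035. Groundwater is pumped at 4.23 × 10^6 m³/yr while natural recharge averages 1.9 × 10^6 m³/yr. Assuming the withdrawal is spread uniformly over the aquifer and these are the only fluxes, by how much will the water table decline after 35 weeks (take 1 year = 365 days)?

A = 3.3 mi² = 8.547 × 10^6 m²
Net abstraction = 4.23 × 10^6 − 1.9 × 10^6 = 2.33 × 10^6 m³/yr
Q_net = 2.33 × 10^6 m³/yr = 6384 m³/d
t = 35 weeks = 245 d
ΔV = Q × t = 6384 m³/d × 245 d = 1.564 × 10^6 m³
Δh = ΔV / (Sy × A) = 1.564 × 10^6 / (0.035 × 8.547 × 10^6) = 5.228 m

Δh ≈ 5.23 m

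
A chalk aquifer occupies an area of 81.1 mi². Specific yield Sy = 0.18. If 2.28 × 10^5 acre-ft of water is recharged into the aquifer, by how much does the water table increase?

A = 81.1 mi² = 2.1 × 10^8 m²
ΔV = 2.28 × 10^5 acre-ft = 2.812 × 10^8 m³
Δh = ΔV / (Sy × A) = 2.812 × 10^8 m³ / (0.18 × 2.1 × 10^8 m²) = 7.438 m

Δh ≈ 7.44 m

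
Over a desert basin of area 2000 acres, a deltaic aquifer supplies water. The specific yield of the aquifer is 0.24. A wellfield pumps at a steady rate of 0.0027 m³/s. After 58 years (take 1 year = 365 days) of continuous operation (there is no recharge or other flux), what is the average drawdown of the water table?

A = 2000 acres = 8.094 × 10^6 m²
Q = 0.0027 m³/s = 233.3 m³/d
t = 58 years = 21170 d
ΔV = Q × t = 233.3 m³/d × 21170 d = 4.939 × 10^6 m³
Δh = ΔV / (Sy × A) = 4.939 × 10^6 / (0.24 × 8.094 × 10^6) = 2.542 m

Δh ≈ 2.54 m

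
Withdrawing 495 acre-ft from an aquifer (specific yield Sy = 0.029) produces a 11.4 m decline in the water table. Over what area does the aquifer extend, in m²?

A ≈ 1.85 × 10^6 m²

ΔV = 495 acre-ft = 6.106 × 10^5 m³
A = ΔV / (Sy × Δh) = 6.106 × 10^5 / (0.029 × 11.4) = 1.847 × 10^6 m²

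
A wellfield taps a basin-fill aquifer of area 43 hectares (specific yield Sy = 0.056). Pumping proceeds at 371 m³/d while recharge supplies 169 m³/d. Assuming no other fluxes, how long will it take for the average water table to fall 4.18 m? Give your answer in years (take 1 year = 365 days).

t ≈ 1.37 years

A = 43 hectares = 4.3 × 10^5 m²
ΔV = Sy × A × Δh = 0.056 × 4.3 × 10^5 × 4.18 = 1.007 × 10^5 m³
Net withdrawal = 371 − 169 = 202 m³/d
t = ΔV / Q = 1.007 × 10^5 m³ / 202 m³/d = 498.3 d
t = 498.3 d ≈ 1.365 years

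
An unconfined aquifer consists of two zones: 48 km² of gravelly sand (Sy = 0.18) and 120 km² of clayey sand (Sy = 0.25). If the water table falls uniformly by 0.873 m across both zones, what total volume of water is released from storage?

ΔV ≈ 3.37 × 10^7 m³

A₁ = 48 km² = 4.8 × 10^7 m²; A₂ = 120 km² = 1.2 × 10^8 m²
ΔV₁ = 0.18 × 4.8 × 10^7 × 0.873 = 7.543 × 10^6 m³
ΔV₂ = 0.25 × 1.2 × 10^8 × 0.873 = 2.619 × 10^7 m³
ΔV = ΔV₁ + ΔV₂ = 3.373 × 10^7 m³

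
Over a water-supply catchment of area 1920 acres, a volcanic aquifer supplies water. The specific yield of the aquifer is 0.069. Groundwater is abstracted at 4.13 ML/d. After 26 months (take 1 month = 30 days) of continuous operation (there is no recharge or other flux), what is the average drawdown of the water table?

Δh ≈ 6.01 m

A = 1920 acres = 7.77 × 10^6 m²
Q = 4.13 ML/d = 4130 m³/d
t = 26 months = 780 d
ΔV = Q × t = 4130 m³/d × 780 d = 3.221 × 10^6 m³
Δh = ΔV / (Sy × A) = 3.221 × 10^6 / (0.069 × 7.77 × 10^6) = 6.009 m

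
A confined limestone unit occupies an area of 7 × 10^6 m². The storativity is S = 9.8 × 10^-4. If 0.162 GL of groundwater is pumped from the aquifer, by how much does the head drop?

ΔV = 0.162 GL = 1.62 × 10^5 m³
Δh = ΔV / (S × A) = 1.62 × 10^5 m³ / (9.8 × 10^-4 × 7 × 10^6 m²) = 23.62 m

Δh ≈ 23.6 m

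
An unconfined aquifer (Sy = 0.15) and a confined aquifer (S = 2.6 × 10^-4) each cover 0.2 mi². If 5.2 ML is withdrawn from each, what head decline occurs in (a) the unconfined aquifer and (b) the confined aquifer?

A = 0.2 mi² = 5.18 × 10^5 m²
ΔV = 5.2 ML = 5200 m³
Unconfined: Δh_u = ΔV/(Sy·A) = 5200/(0.15 × 5.18 × 10^5) = 0.06692 m
Confined: Δh_c = ΔV/(S·A) = 5200/(2.6 × 10^-4 × 5.18 × 10^5) = 38.61 m

Δh_u ≈ 0.0669 m; Δh_c ≈ 38.6 m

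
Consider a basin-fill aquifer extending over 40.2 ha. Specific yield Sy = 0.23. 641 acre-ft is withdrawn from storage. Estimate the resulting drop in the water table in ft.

A = 40.2 ha = 4.02 × 10^5 m²
ΔV = 641 acre-ft = 7.907 × 10^5 m³
Δh = ΔV / (Sy × A) = 7.907 × 10^5 m³ / (0.23 × 4.02 × 10^5 m²) = 8.551 m
Δh = 8.551 m = 28.06 ft

Δh ≈ 28.1 ft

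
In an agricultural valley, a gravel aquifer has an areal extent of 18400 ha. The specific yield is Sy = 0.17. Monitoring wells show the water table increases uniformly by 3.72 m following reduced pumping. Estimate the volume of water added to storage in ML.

A = 18400 ha = 1.84 × 10^8 m²
ΔV = Sy × A × Δh = 0.17 × 1.84 × 10^8 m² × 3.72 m = 1.164 × 10^8 m³
ΔV = 1.164 × 10^8 m³ = 1.164 × 10^5 ML

ΔV ≈ 1.16 × 10^5 ML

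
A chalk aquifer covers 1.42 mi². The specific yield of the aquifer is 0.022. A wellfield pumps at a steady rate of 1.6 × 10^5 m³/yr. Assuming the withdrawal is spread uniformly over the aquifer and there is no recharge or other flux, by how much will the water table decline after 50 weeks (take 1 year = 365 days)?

Δh ≈ 1.9 m

A = 1.42 mi² = 3.678 × 10^6 m²
Q = 1.6 × 10^5 m³/yr = 438.4 m³/d
t = 50 weeks = 350 d
ΔV = Q × t = 438.4 m³/d × 350 d = 1.534 × 10^5 m³
Δh = ΔV / (Sy × A) = 1.534 × 10^5 / (0.022 × 3.678 × 10^6) = 1.896 m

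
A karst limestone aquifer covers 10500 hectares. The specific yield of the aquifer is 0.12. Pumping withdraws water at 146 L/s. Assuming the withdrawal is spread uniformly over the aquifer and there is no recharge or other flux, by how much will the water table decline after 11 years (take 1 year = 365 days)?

Δh ≈ 4.02 m

A = 10500 hectares = 1.05 × 10^8 m²
Q = 146 L/s = 12610 m³/d
t = 11 years = 4015 d
ΔV = Q × t = 12610 m³/d × 4015 d = 5.065 × 10^7 m³
Δh = ΔV / (Sy × A) = 5.065 × 10^7 / (0.12 × 1.05 × 10^8) = 4.02 m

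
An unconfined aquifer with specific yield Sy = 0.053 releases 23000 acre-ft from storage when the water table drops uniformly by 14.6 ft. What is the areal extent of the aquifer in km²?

A ≈ 120 km²

Δh = 14.6 ft = 4.45 m
ΔV = 23000 acre-ft = 2.837 × 10^7 m³
A = ΔV / (Sy × Δh) = 2.837 × 10^7 / (0.053 × 4.45) = 1.203 × 10^8 m²
A = 1.203 × 10^8 m² = 120.3 km²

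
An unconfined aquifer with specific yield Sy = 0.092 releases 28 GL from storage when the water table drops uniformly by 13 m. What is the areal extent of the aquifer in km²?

A ≈ 23.4 km²

ΔV = 28 GL = 2.8 × 10^7 m³
A = ΔV / (Sy × Δh) = 2.8 × 10^7 / (0.092 × 13) = 2.341 × 10^7 m²
A = 2.341 × 10^7 m² = 23.41 km²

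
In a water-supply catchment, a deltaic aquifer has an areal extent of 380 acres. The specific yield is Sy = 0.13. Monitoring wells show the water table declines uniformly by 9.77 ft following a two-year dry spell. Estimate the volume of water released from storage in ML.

A = 380 acres = 1.538 × 10^6 m²
Δh = 9.77 ft = 2.978 m
ΔV = Sy × A × Δh = 0.13 × 1.538 × 10^6 m² × 2.978 m = 5.953 × 10^5 m³
ΔV = 5.953 × 10^5 m³ = 595.3 ML

ΔV ≈ 595 ML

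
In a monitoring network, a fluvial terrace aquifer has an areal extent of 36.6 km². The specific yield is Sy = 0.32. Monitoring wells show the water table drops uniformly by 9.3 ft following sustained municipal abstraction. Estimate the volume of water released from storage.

A = 36.6 km² = 3.66 × 10^7 m²
Δh = 9.3 ft = 2.835 m
ΔV = Sy × A × Δh = 0.32 × 3.66 × 10^7 m² × 2.835 m = 3.32 × 10^7 m³

ΔV ≈ 3.32 × 10^7 m³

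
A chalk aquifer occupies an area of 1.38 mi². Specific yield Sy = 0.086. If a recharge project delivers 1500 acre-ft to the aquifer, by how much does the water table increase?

A = 1.38 mi² = 3.574 × 10^6 m²
ΔV = 1500 acre-ft = 1.85 × 10^6 m³
Δh = ΔV / (Sy × A) = 1.85 × 10^6 m³ / (0.086 × 3.574 × 10^6 m²) = 6.019 m

Δh ≈ 6.02 m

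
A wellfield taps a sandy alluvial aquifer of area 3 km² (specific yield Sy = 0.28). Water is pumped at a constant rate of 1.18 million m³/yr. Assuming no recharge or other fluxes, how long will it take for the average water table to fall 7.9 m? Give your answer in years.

t ≈ 5.62 years

A = 3 km² = 3 × 10^6 m²
ΔV = Sy × A × Δh = 0.28 × 3 × 10^6 × 7.9 = 6.636 × 10^6 m³
Q = 1.18 million m³/yr = 3233 m³/d
t = ΔV / Q = 6.636 × 10^6 m³ / 3233 m³/d = 2053 d
t = 2053 d ≈ 5.624 years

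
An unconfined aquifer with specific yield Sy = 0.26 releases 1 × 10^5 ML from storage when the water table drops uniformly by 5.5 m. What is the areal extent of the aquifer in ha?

ΔV = 1 × 10^5 ML = 1 × 10^8 m³
A = ΔV / (Sy × Δh) = 1 × 10^8 / (0.26 × 5.5) = 6.993 × 10^7 m²
A = 6.993 × 10^7 m² = 6993 ha

A ≈ 6990 ha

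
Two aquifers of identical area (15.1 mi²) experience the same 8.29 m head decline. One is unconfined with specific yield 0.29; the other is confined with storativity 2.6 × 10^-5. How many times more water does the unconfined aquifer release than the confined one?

A = 15.1 mi² = 3.911 × 10^7 m²
Unconfined: ΔV_u = Sy × A × Δh = 0.29 × 3.911 × 10^7 × 8.29 = 9.402 × 10^7 m³
Confined: ΔV_c = S × A × Δh = 2.6 × 10^-5 × 3.911 × 10^7 × 8.29 = 8430 m³
Ratio = ΔV_u / ΔV_c = Sy / S = 0.29 / 2.6 × 10^-5 = 11150

ΔV_u / ΔV_c ≈ 11200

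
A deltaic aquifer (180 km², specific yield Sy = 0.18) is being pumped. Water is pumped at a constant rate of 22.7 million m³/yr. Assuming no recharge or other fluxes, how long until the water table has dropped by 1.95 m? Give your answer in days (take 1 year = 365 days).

A = 180 km² = 1.8 × 10^8 m²
ΔV = Sy × A × Δh = 0.18 × 1.8 × 10^8 × 1.95 = 6.318 × 10^7 m³
Q = 22.7 million m³/yr = 62190 m³/d
t = ΔV / Q = 6.318 × 10^7 m³ / 62190 m³/d = 1016 d

t ≈ 1020 days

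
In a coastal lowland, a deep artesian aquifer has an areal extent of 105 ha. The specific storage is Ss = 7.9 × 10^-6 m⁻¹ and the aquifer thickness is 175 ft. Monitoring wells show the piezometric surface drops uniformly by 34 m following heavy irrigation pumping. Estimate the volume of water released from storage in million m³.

ΔV ≈ 0.015 million m³

b = 175 ft = 53.34 m
S = Ss × b = 7.9 × 10^-6 m⁻¹ × 53.34 m = 4.214 × 10^-4
A = 105 ha = 1.05 × 10^6 m²
ΔV = S × A × Δh = 4.214 × 10^-4 × 1.05 × 10^6 m² × 34 m = 15040 m³
ΔV = 15040 m³ = 0.01504 million m³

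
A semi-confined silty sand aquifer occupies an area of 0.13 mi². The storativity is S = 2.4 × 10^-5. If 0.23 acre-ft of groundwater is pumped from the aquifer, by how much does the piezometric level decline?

A = 0.13 mi² = 3.367 × 10^5 m²
ΔV = 0.23 acre-ft = 283.7 m³
Δh = ΔV / (S × A) = 283.7 m³ / (2.4 × 10^-5 × 3.367 × 10^5 m²) = 35.11 m

Δh ≈ 35.1 m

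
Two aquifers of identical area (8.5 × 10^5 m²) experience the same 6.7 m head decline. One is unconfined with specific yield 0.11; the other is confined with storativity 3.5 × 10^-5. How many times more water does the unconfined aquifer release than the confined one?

Unconfined: ΔV_u = Sy × A × Δh = 0.11 × 8.5 × 10^5 × 6.7 = 6.264 × 10^5 m³
Confined: ΔV_c = S × A × Δh = 3.5 × 10^-5 × 8.5 × 10^5 × 6.7 = 199.3 m³
Ratio = ΔV_u / ΔV_c = Sy / S = 0.11 / 3.5 × 10^-5 = 3143

ΔV_u / ΔV_c ≈ 3140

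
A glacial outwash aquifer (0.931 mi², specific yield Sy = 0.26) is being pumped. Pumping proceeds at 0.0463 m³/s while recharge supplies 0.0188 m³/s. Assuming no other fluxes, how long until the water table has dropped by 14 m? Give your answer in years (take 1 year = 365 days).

t ≈ 10.1 years

A = 0.931 mi² = 2.411 × 10^6 m²
ΔV = Sy × A × Δh = 0.26 × 2.411 × 10^6 × 14 = 8.777 × 10^6 m³
Net withdrawal = 0.0463 − 0.0188 = 0.0275 m³/s = 2376 m³/d
t = ΔV / Q = 8.777 × 10^6 m³ / 2376 m³/d = 3694 d
t = 3694 d ≈ 10.12 years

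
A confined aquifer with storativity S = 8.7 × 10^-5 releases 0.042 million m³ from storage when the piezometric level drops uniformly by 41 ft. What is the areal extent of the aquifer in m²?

Δh = 41 ft = 12.5 m
ΔV = 0.042 million m³ = 42000 m³
A = ΔV / (S × Δh) = 42000 / (8.7 × 10^-5 × 12.5) = 3.863 × 10^7 m²

A ≈ 3.86 × 10^7 m²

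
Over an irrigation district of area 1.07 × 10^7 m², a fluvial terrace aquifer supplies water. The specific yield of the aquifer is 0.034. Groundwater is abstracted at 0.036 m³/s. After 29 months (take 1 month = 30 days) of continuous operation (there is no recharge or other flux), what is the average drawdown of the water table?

Δh ≈ 7.44 m

Q = 0.036 m³/s = 3110 m³/d
t = 29 months = 870 d
ΔV = Q × t = 3110 m³/d × 870 d = 2.706 × 10^6 m³
Δh = ΔV / (Sy × A) = 2.706 × 10^6 / (0.034 × 1.07 × 10^7) = 7.438 m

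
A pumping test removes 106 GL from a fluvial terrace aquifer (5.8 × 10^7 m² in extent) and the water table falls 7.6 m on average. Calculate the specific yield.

ΔV = 106 GL = 1.06 × 10^8 m³
Sy = ΔV / (A × Δh) = 1.06 × 10^8 m³ / (5.8 × 10^7 m² × 7.6 m) = 0.2405

Sy ≈ 0.24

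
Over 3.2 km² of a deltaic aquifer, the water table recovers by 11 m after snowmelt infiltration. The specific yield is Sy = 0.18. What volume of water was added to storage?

A = 3.2 km² = 3.2 × 10^6 m²
ΔV = Sy × A × Δh = 0.18 × 3.2 × 10^6 m² × 11 m = 6.336 × 10^6 m³

ΔV ≈ 6.34 × 10^6 m³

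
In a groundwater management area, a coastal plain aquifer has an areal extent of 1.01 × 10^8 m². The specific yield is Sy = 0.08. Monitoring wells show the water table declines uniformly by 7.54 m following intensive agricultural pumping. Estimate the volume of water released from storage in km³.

ΔV = Sy × A × Δh = 0.08 × 1.01 × 10^8 m² × 7.54 m = 6.092 × 10^7 m³
ΔV = 6.092 × 10^7 m³ = 0.06092 km³

ΔV ≈ 0.0609 km³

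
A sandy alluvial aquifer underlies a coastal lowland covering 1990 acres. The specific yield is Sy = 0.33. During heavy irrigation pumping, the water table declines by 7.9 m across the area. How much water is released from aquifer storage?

ΔV ≈ 2.1 × 10^7 m³

A = 1990 acres = 8.053 × 10^6 m²
ΔV = Sy × A × Δh = 0.33 × 8.053 × 10^6 m² × 7.9 m = 2.099 × 10^7 m³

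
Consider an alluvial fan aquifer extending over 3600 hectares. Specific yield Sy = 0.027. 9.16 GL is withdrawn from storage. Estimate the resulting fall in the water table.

Δh ≈ 9.42 m

A = 3600 hectares = 3.6 × 10^7 m²
ΔV = 9.16 GL = 9.16 × 10^6 m³
Δh = ΔV / (Sy × A) = 9.16 × 10^6 m³ / (0.027 × 3.6 × 10^7 m²) = 9.424 m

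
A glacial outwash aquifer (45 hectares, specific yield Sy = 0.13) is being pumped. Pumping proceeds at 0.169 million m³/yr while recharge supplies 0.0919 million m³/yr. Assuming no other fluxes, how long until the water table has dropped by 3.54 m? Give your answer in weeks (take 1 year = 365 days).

t ≈ 140 weeks

A = 45 hectares = 4.5 × 10^5 m²
ΔV = Sy × A × Δh = 0.13 × 4.5 × 10^5 × 3.54 = 2.071 × 10^5 m³
Net withdrawal = 0.169 − 0.0919 = 0.0771 million m³/yr = 211.2 m³/d
t = ΔV / Q = 2.071 × 10^5 m³ / 211.2 m³/d = 980.4 d
t = 980.4 d ≈ 140.1 weeks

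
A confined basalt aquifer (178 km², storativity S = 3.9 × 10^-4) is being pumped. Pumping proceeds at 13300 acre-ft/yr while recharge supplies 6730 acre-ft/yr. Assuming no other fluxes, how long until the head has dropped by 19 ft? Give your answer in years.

A = 178 km² = 1.78 × 10^8 m²
Δh = 19 ft = 5.791 m
ΔV = S × A × Δh = 3.9 × 10^-4 × 1.78 × 10^8 × 5.791 = 4.02 × 10^5 m³
Net withdrawal = 13300 − 6730 = 6570 acre-ft/yr = 22200 m³/d
t = ΔV / Q = 4.02 × 10^5 m³ / 22200 m³/d = 18.11 d
t = 18.11 d ≈ 0.04961 years

t ≈ 0.0496 years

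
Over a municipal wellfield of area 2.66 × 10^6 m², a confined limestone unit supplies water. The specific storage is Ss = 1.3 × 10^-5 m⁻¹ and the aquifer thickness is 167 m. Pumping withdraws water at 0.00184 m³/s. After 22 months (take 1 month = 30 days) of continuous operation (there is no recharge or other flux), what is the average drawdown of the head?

S = Ss × b = 1.3 × 10^-5 m⁻¹ × 167 m = 2.171 × 10^-3
Q = 0.00184 m³/s = 159 m³/d
t = 22 months = 660 d
ΔV = Q × t = 159 m³/d × 660 d = 1.049 × 10^5 m³
Δh = ΔV / (S × A) = 1.049 × 10^5 / (0.002171 × 2.66 × 10^6) = 18.17 m

Δh ≈ 18.2 m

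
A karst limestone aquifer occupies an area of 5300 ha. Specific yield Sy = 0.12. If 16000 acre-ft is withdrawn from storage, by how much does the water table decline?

Δh ≈ 3.1 m

A = 5300 ha = 5.3 × 10^7 m²
ΔV = 16000 acre-ft = 1.974 × 10^7 m³
Δh = ΔV / (Sy × A) = 1.974 × 10^7 m³ / (0.12 × 5.3 × 10^7 m²) = 3.103 m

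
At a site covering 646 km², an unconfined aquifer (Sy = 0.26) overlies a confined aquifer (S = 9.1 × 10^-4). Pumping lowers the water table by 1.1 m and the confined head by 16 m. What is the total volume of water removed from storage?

A = 646 km² = 6.46 × 10^8 m²
Unconfined: ΔV_u = Sy × A × Δh_u = 0.26 × 6.46 × 10^8 × 1.1 = 1.848 × 10^8 m³
Confined: ΔV_c = S × A × Δh_c = 9.1 × 10^-4 × 6.46 × 10^8 × 16 = 9.406 × 10^6 m³
Total ΔV = 1.848 × 10^8 + 9.406 × 10^6 = 1.942 × 10^8 m³

ΔV ≈ 1.94 × 10^8 m³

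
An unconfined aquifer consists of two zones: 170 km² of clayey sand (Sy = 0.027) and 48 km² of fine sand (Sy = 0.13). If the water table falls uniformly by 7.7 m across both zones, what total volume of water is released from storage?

A₁ = 170 km² = 1.7 × 10^8 m²; A₂ = 48 km² = 4.8 × 10^7 m²
ΔV₁ = 0.027 × 1.7 × 10^8 × 7.7 = 3.534 × 10^7 m³
ΔV₂ = 0.13 × 4.8 × 10^7 × 7.7 = 4.805 × 10^7 m³
ΔV = ΔV₁ + ΔV₂ = 8.339 × 10^7 m³

ΔV ≈ 8.34 × 10^7 m³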